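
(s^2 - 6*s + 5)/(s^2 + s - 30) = (s - 1)/(s + 6)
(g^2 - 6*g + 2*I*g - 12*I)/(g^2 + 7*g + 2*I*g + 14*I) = (g - 6)/(g + 7)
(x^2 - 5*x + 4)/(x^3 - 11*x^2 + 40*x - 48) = (x - 1)/(x^2 - 7*x + 12)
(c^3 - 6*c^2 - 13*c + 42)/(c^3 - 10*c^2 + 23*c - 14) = (c + 3)/(c - 1)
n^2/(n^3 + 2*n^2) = 1/(n + 2)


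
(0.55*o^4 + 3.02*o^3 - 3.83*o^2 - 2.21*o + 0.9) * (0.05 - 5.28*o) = -2.904*o^5 - 15.9181*o^4 + 20.3734*o^3 + 11.4773*o^2 - 4.8625*o + 0.045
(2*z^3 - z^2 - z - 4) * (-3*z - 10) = -6*z^4 - 17*z^3 + 13*z^2 + 22*z + 40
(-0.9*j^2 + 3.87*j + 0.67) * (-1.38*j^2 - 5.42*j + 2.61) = 1.242*j^4 - 0.462599999999999*j^3 - 24.249*j^2 + 6.4693*j + 1.7487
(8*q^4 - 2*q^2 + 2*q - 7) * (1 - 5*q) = -40*q^5 + 8*q^4 + 10*q^3 - 12*q^2 + 37*q - 7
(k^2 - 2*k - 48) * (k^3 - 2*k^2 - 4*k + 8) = k^5 - 4*k^4 - 48*k^3 + 112*k^2 + 176*k - 384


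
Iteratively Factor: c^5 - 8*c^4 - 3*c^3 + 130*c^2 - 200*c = (c + 4)*(c^4 - 12*c^3 + 45*c^2 - 50*c) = c*(c + 4)*(c^3 - 12*c^2 + 45*c - 50) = c*(c - 5)*(c + 4)*(c^2 - 7*c + 10) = c*(c - 5)^2*(c + 4)*(c - 2)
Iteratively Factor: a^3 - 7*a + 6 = (a - 1)*(a^2 + a - 6) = (a - 1)*(a + 3)*(a - 2)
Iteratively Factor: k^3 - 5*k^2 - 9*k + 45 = (k + 3)*(k^2 - 8*k + 15) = (k - 5)*(k + 3)*(k - 3)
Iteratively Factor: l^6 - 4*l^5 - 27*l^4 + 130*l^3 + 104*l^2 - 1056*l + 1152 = (l - 3)*(l^5 - l^4 - 30*l^3 + 40*l^2 + 224*l - 384) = (l - 3)^2*(l^4 + 2*l^3 - 24*l^2 - 32*l + 128) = (l - 3)^2*(l + 4)*(l^3 - 2*l^2 - 16*l + 32) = (l - 3)^2*(l + 4)^2*(l^2 - 6*l + 8) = (l - 3)^2*(l - 2)*(l + 4)^2*(l - 4)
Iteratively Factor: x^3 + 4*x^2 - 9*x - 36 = (x + 4)*(x^2 - 9) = (x - 3)*(x + 4)*(x + 3)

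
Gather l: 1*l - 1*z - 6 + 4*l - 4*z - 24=5*l - 5*z - 30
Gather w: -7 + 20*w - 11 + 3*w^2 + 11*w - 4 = 3*w^2 + 31*w - 22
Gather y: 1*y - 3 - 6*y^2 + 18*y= -6*y^2 + 19*y - 3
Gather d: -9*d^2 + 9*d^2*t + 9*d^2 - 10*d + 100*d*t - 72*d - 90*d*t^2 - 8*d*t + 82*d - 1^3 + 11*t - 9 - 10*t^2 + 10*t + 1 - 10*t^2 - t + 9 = 9*d^2*t + d*(-90*t^2 + 92*t) - 20*t^2 + 20*t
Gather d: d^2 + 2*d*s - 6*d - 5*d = d^2 + d*(2*s - 11)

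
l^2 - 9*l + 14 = (l - 7)*(l - 2)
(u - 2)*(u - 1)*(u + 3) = u^3 - 7*u + 6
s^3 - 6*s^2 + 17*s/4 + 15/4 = (s - 5)*(s - 3/2)*(s + 1/2)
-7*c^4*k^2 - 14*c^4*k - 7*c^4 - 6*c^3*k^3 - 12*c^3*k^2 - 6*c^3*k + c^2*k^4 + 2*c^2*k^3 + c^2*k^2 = (-7*c + k)*(c + k)*(c*k + c)^2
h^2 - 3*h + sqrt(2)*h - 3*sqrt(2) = (h - 3)*(h + sqrt(2))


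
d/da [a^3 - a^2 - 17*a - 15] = 3*a^2 - 2*a - 17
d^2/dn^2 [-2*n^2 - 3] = -4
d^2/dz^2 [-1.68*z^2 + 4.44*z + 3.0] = -3.36000000000000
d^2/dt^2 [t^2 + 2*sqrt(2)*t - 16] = 2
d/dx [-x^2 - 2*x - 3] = -2*x - 2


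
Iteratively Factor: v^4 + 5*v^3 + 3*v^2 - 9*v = (v + 3)*(v^3 + 2*v^2 - 3*v) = v*(v + 3)*(v^2 + 2*v - 3) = v*(v + 3)^2*(v - 1)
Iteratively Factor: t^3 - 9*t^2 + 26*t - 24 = (t - 4)*(t^2 - 5*t + 6) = (t - 4)*(t - 2)*(t - 3)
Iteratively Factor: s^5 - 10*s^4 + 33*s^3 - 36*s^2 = (s)*(s^4 - 10*s^3 + 33*s^2 - 36*s) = s^2*(s^3 - 10*s^2 + 33*s - 36) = s^2*(s - 3)*(s^2 - 7*s + 12) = s^2*(s - 4)*(s - 3)*(s - 3)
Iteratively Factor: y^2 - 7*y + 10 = (y - 2)*(y - 5)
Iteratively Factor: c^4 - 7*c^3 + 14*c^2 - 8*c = (c - 4)*(c^3 - 3*c^2 + 2*c) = (c - 4)*(c - 1)*(c^2 - 2*c) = c*(c - 4)*(c - 1)*(c - 2)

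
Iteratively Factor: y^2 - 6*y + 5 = (y - 1)*(y - 5)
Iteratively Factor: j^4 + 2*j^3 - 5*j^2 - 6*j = (j + 1)*(j^3 + j^2 - 6*j) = (j - 2)*(j + 1)*(j^2 + 3*j) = j*(j - 2)*(j + 1)*(j + 3)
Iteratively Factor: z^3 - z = (z + 1)*(z^2 - z) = (z - 1)*(z + 1)*(z)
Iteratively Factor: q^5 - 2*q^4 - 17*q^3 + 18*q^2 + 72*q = (q)*(q^4 - 2*q^3 - 17*q^2 + 18*q + 72) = q*(q - 3)*(q^3 + q^2 - 14*q - 24) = q*(q - 4)*(q - 3)*(q^2 + 5*q + 6) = q*(q - 4)*(q - 3)*(q + 2)*(q + 3)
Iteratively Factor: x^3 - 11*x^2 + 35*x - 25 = (x - 5)*(x^2 - 6*x + 5) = (x - 5)*(x - 1)*(x - 5)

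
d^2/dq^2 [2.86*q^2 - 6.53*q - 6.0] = 5.72000000000000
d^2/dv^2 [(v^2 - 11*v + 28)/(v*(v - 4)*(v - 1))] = 2*(v^3 - 21*v^2 + 21*v - 7)/(v^3*(v^3 - 3*v^2 + 3*v - 1))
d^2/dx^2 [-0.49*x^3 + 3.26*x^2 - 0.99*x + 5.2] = 6.52 - 2.94*x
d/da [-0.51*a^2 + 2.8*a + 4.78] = 2.8 - 1.02*a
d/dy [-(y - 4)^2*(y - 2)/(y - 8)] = (y - 4)*((8 - 3*y)*(y - 8) + (y - 4)*(y - 2))/(y - 8)^2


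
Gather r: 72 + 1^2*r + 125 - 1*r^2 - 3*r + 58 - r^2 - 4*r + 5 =-2*r^2 - 6*r + 260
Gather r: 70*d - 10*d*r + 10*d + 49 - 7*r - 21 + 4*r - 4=80*d + r*(-10*d - 3) + 24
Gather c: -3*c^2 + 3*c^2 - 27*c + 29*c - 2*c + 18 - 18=0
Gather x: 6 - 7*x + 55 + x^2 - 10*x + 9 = x^2 - 17*x + 70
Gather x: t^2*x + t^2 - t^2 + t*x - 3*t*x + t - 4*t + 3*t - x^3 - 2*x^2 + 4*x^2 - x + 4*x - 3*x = -x^3 + 2*x^2 + x*(t^2 - 2*t)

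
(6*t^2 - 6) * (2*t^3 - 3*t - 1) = 12*t^5 - 30*t^3 - 6*t^2 + 18*t + 6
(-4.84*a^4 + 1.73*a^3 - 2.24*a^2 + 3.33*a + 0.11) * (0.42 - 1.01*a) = 4.8884*a^5 - 3.7801*a^4 + 2.989*a^3 - 4.3041*a^2 + 1.2875*a + 0.0462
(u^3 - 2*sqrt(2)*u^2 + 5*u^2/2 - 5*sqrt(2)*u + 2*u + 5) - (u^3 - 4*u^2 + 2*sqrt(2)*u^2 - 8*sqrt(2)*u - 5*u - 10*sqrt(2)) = -4*sqrt(2)*u^2 + 13*u^2/2 + 3*sqrt(2)*u + 7*u + 5 + 10*sqrt(2)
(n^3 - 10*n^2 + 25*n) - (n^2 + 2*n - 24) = n^3 - 11*n^2 + 23*n + 24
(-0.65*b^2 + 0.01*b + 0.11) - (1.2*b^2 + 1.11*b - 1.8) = -1.85*b^2 - 1.1*b + 1.91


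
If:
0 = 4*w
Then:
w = 0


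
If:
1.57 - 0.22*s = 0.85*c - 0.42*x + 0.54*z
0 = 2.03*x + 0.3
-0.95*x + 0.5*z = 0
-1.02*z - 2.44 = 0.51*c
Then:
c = -4.22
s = 23.86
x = -0.15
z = -0.28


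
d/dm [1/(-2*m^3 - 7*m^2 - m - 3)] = (6*m^2 + 14*m + 1)/(2*m^3 + 7*m^2 + m + 3)^2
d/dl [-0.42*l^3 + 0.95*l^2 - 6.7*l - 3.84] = -1.26*l^2 + 1.9*l - 6.7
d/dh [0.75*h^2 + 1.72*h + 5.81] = 1.5*h + 1.72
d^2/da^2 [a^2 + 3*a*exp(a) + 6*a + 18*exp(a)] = 3*a*exp(a) + 24*exp(a) + 2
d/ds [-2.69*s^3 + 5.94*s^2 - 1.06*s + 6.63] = -8.07*s^2 + 11.88*s - 1.06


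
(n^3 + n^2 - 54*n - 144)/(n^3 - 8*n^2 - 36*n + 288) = (n + 3)/(n - 6)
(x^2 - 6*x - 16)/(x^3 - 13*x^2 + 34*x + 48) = (x + 2)/(x^2 - 5*x - 6)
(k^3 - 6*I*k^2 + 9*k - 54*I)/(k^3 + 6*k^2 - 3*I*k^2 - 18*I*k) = (k^2 - 3*I*k + 18)/(k*(k + 6))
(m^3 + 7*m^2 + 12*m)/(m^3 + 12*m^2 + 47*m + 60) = m/(m + 5)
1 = 1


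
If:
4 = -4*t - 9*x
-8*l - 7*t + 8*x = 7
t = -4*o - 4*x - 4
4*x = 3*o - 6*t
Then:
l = -1425/1048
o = -72/131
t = 4/131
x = -60/131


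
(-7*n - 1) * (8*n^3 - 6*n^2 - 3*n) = -56*n^4 + 34*n^3 + 27*n^2 + 3*n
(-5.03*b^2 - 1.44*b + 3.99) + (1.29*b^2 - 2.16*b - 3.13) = -3.74*b^2 - 3.6*b + 0.86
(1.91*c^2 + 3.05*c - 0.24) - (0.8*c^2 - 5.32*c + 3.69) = 1.11*c^2 + 8.37*c - 3.93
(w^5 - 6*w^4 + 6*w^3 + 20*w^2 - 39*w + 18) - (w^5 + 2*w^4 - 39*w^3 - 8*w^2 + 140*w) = -8*w^4 + 45*w^3 + 28*w^2 - 179*w + 18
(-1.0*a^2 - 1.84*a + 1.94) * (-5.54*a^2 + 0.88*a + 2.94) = 5.54*a^4 + 9.3136*a^3 - 15.3068*a^2 - 3.7024*a + 5.7036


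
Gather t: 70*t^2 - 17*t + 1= 70*t^2 - 17*t + 1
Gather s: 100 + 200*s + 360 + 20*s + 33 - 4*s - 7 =216*s + 486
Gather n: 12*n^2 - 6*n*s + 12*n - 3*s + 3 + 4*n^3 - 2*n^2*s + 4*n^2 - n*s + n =4*n^3 + n^2*(16 - 2*s) + n*(13 - 7*s) - 3*s + 3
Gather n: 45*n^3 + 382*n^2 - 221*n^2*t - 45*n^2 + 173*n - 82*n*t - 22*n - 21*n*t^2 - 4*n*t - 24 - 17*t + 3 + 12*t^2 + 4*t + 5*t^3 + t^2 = 45*n^3 + n^2*(337 - 221*t) + n*(-21*t^2 - 86*t + 151) + 5*t^3 + 13*t^2 - 13*t - 21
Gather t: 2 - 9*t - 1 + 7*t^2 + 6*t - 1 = 7*t^2 - 3*t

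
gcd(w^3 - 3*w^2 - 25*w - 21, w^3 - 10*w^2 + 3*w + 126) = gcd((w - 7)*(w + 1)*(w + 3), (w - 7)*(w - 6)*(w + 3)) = w^2 - 4*w - 21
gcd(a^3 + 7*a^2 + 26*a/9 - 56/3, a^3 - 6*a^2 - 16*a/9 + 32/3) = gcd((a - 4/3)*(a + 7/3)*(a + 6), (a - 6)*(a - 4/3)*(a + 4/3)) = a - 4/3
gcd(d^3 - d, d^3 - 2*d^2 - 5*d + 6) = d - 1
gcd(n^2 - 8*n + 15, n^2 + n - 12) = n - 3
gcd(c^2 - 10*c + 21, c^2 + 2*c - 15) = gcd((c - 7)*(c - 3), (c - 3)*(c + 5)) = c - 3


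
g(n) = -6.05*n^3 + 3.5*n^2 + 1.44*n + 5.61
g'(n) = -18.15*n^2 + 7.0*n + 1.44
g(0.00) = 5.61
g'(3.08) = -149.18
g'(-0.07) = 0.86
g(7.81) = -2651.75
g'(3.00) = -140.91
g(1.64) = -9.30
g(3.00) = -121.92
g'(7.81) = -1050.97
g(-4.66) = 687.13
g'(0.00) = 1.44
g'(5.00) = -417.31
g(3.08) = -133.52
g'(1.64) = -35.90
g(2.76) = -90.95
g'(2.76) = -117.50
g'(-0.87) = -18.39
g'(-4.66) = -425.32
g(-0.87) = 10.99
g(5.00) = -655.94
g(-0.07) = 5.53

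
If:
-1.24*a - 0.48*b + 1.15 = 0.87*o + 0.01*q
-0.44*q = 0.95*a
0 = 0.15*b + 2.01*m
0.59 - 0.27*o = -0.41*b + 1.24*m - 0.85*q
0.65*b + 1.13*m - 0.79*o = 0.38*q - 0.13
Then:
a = 0.31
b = 0.33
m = -0.02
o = 0.71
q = -0.66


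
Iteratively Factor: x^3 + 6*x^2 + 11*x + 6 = (x + 3)*(x^2 + 3*x + 2) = (x + 2)*(x + 3)*(x + 1)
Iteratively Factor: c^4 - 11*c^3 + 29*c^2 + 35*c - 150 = (c + 2)*(c^3 - 13*c^2 + 55*c - 75) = (c - 5)*(c + 2)*(c^2 - 8*c + 15) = (c - 5)*(c - 3)*(c + 2)*(c - 5)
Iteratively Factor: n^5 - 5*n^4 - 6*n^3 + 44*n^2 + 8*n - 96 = (n + 2)*(n^4 - 7*n^3 + 8*n^2 + 28*n - 48) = (n - 3)*(n + 2)*(n^3 - 4*n^2 - 4*n + 16) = (n - 3)*(n - 2)*(n + 2)*(n^2 - 2*n - 8) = (n - 3)*(n - 2)*(n + 2)^2*(n - 4)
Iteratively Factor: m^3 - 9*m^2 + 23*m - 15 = (m - 1)*(m^2 - 8*m + 15) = (m - 5)*(m - 1)*(m - 3)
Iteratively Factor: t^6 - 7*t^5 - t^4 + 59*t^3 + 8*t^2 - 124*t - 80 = (t + 1)*(t^5 - 8*t^4 + 7*t^3 + 52*t^2 - 44*t - 80) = (t - 2)*(t + 1)*(t^4 - 6*t^3 - 5*t^2 + 42*t + 40) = (t - 5)*(t - 2)*(t + 1)*(t^3 - t^2 - 10*t - 8) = (t - 5)*(t - 2)*(t + 1)*(t + 2)*(t^2 - 3*t - 4) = (t - 5)*(t - 2)*(t + 1)^2*(t + 2)*(t - 4)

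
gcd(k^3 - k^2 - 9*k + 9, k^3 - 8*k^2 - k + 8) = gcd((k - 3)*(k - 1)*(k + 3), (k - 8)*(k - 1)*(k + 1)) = k - 1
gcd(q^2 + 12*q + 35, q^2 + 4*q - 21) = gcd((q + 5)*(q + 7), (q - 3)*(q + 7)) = q + 7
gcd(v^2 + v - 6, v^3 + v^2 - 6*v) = v^2 + v - 6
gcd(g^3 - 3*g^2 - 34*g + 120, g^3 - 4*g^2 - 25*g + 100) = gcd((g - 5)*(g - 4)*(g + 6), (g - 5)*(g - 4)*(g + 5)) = g^2 - 9*g + 20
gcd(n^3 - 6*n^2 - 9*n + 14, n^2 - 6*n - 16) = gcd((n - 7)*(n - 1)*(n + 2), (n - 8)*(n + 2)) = n + 2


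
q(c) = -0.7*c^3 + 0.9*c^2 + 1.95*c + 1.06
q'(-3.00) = -22.35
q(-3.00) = 22.21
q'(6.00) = -62.85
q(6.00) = -106.04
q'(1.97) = -2.65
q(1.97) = 3.04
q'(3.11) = -12.76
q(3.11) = -5.23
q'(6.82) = -83.45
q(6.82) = -165.83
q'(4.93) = -40.22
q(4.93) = -51.33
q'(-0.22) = 1.45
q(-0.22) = 0.68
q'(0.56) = 2.30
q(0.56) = 2.31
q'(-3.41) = -28.61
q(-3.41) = 32.63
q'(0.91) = 1.85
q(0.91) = 3.05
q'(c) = -2.1*c^2 + 1.8*c + 1.95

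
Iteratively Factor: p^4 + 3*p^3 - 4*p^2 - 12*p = (p + 2)*(p^3 + p^2 - 6*p) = (p - 2)*(p + 2)*(p^2 + 3*p) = (p - 2)*(p + 2)*(p + 3)*(p)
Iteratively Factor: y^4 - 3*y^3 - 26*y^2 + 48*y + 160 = (y - 5)*(y^3 + 2*y^2 - 16*y - 32) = (y - 5)*(y - 4)*(y^2 + 6*y + 8) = (y - 5)*(y - 4)*(y + 2)*(y + 4)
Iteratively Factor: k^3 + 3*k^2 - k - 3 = (k - 1)*(k^2 + 4*k + 3) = (k - 1)*(k + 3)*(k + 1)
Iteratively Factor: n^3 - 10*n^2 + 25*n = (n - 5)*(n^2 - 5*n) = (n - 5)^2*(n)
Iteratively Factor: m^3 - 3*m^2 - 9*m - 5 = (m - 5)*(m^2 + 2*m + 1) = (m - 5)*(m + 1)*(m + 1)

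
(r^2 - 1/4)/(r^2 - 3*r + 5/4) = (2*r + 1)/(2*r - 5)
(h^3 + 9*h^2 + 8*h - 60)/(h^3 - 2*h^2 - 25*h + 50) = (h + 6)/(h - 5)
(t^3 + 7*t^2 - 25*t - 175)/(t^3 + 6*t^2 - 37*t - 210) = (t - 5)/(t - 6)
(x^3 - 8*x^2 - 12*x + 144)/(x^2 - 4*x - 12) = (x^2 - 2*x - 24)/(x + 2)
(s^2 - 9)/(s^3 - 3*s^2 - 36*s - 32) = (9 - s^2)/(-s^3 + 3*s^2 + 36*s + 32)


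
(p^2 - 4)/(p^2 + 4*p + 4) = (p - 2)/(p + 2)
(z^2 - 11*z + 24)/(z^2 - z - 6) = (z - 8)/(z + 2)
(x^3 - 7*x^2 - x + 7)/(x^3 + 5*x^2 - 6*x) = (x^2 - 6*x - 7)/(x*(x + 6))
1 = 1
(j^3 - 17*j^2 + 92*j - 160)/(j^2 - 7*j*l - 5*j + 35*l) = (j^2 - 12*j + 32)/(j - 7*l)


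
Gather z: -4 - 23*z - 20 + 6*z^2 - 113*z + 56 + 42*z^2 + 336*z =48*z^2 + 200*z + 32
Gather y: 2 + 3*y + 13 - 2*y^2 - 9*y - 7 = -2*y^2 - 6*y + 8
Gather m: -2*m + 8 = 8 - 2*m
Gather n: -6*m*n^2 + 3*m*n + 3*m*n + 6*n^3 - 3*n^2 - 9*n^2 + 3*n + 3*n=6*n^3 + n^2*(-6*m - 12) + n*(6*m + 6)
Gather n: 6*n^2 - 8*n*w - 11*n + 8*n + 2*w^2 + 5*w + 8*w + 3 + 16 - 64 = 6*n^2 + n*(-8*w - 3) + 2*w^2 + 13*w - 45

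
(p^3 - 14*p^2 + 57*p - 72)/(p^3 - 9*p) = (p^2 - 11*p + 24)/(p*(p + 3))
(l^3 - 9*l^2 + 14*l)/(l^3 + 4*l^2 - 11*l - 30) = l*(l^2 - 9*l + 14)/(l^3 + 4*l^2 - 11*l - 30)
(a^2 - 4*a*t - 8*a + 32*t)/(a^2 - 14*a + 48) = (a - 4*t)/(a - 6)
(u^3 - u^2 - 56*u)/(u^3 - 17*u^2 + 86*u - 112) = u*(u + 7)/(u^2 - 9*u + 14)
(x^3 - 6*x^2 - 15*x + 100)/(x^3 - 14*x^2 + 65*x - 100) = (x + 4)/(x - 4)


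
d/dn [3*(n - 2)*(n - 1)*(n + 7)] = 9*n^2 + 24*n - 57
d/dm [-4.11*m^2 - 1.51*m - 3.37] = -8.22*m - 1.51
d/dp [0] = 0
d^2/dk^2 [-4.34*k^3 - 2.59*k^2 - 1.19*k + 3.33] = -26.04*k - 5.18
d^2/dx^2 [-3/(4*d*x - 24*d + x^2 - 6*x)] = 6*(4*d*x - 24*d + x^2 - 6*x - 4*(2*d + x - 3)^2)/(4*d*x - 24*d + x^2 - 6*x)^3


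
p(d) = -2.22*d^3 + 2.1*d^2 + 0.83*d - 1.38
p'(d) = -6.66*d^2 + 4.2*d + 0.83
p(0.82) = -0.51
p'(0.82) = -0.20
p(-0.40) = -1.23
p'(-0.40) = -1.92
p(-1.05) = 2.63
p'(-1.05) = -10.92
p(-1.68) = 13.68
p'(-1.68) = -25.02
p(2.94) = -37.20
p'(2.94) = -44.39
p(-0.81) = 0.51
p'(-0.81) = -6.94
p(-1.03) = 2.42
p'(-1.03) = -10.56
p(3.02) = -40.87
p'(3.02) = -47.23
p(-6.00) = 548.76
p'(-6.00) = -264.13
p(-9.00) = 1779.63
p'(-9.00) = -576.43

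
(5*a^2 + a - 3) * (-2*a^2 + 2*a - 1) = -10*a^4 + 8*a^3 + 3*a^2 - 7*a + 3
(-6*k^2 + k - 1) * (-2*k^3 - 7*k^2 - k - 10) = 12*k^5 + 40*k^4 + k^3 + 66*k^2 - 9*k + 10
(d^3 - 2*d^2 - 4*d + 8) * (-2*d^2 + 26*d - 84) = -2*d^5 + 30*d^4 - 128*d^3 + 48*d^2 + 544*d - 672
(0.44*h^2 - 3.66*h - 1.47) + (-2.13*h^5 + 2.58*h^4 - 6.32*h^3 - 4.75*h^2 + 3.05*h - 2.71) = -2.13*h^5 + 2.58*h^4 - 6.32*h^3 - 4.31*h^2 - 0.61*h - 4.18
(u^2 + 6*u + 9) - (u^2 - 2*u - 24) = 8*u + 33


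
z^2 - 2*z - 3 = (z - 3)*(z + 1)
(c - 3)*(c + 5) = c^2 + 2*c - 15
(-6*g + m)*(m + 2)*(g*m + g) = -6*g^2*m^2 - 18*g^2*m - 12*g^2 + g*m^3 + 3*g*m^2 + 2*g*m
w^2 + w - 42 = (w - 6)*(w + 7)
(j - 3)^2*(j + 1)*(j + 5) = j^4 - 22*j^2 + 24*j + 45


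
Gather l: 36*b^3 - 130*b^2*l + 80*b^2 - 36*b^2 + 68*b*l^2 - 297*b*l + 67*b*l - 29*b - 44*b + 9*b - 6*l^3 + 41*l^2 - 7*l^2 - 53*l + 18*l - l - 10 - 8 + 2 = 36*b^3 + 44*b^2 - 64*b - 6*l^3 + l^2*(68*b + 34) + l*(-130*b^2 - 230*b - 36) - 16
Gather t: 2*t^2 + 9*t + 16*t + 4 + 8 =2*t^2 + 25*t + 12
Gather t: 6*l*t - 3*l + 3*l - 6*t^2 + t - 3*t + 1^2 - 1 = -6*t^2 + t*(6*l - 2)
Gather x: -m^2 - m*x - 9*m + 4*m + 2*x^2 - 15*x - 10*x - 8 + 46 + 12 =-m^2 - 5*m + 2*x^2 + x*(-m - 25) + 50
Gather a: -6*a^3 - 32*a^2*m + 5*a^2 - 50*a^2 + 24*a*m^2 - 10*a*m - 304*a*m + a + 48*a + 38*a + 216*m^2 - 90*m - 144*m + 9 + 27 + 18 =-6*a^3 + a^2*(-32*m - 45) + a*(24*m^2 - 314*m + 87) + 216*m^2 - 234*m + 54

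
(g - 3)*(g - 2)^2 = g^3 - 7*g^2 + 16*g - 12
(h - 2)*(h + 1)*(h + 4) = h^3 + 3*h^2 - 6*h - 8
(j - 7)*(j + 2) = j^2 - 5*j - 14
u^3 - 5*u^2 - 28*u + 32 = (u - 8)*(u - 1)*(u + 4)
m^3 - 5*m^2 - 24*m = m*(m - 8)*(m + 3)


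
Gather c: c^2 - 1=c^2 - 1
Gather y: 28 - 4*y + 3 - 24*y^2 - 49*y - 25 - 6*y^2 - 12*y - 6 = -30*y^2 - 65*y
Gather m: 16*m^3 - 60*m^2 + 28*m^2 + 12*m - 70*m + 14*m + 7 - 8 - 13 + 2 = 16*m^3 - 32*m^2 - 44*m - 12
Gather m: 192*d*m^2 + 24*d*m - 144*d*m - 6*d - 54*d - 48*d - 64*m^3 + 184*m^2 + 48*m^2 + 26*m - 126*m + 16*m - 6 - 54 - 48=-108*d - 64*m^3 + m^2*(192*d + 232) + m*(-120*d - 84) - 108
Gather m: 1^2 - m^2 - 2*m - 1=-m^2 - 2*m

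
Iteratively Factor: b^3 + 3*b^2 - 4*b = (b + 4)*(b^2 - b) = (b - 1)*(b + 4)*(b)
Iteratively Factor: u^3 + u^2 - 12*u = (u)*(u^2 + u - 12) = u*(u - 3)*(u + 4)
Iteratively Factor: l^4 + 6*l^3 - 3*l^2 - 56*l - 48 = (l - 3)*(l^3 + 9*l^2 + 24*l + 16) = (l - 3)*(l + 4)*(l^2 + 5*l + 4) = (l - 3)*(l + 1)*(l + 4)*(l + 4)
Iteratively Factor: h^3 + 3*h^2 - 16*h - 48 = (h + 3)*(h^2 - 16) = (h + 3)*(h + 4)*(h - 4)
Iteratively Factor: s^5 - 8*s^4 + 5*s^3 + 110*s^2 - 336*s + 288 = (s - 3)*(s^4 - 5*s^3 - 10*s^2 + 80*s - 96) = (s - 3)^2*(s^3 - 2*s^2 - 16*s + 32) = (s - 3)^2*(s - 2)*(s^2 - 16) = (s - 4)*(s - 3)^2*(s - 2)*(s + 4)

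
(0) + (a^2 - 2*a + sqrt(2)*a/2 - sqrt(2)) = a^2 - 2*a + sqrt(2)*a/2 - sqrt(2)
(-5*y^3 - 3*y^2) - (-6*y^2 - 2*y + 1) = -5*y^3 + 3*y^2 + 2*y - 1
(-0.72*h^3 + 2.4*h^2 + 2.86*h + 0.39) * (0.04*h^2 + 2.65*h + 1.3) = -0.0288*h^5 - 1.812*h^4 + 5.5384*h^3 + 10.7146*h^2 + 4.7515*h + 0.507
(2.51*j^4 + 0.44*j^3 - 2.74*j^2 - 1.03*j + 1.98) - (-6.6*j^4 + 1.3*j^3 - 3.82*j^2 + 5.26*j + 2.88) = 9.11*j^4 - 0.86*j^3 + 1.08*j^2 - 6.29*j - 0.9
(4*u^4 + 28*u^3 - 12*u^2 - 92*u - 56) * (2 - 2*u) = -8*u^5 - 48*u^4 + 80*u^3 + 160*u^2 - 72*u - 112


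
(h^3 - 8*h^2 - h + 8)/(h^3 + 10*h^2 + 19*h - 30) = (h^2 - 7*h - 8)/(h^2 + 11*h + 30)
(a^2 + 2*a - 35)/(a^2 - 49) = (a - 5)/(a - 7)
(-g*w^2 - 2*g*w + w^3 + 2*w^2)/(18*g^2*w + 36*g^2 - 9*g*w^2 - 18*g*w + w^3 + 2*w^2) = w*(-g + w)/(18*g^2 - 9*g*w + w^2)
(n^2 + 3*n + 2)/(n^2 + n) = (n + 2)/n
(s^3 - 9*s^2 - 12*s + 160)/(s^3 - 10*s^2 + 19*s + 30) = (s^2 - 4*s - 32)/(s^2 - 5*s - 6)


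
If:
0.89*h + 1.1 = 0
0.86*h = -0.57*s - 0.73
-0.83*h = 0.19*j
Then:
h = -1.24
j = 5.40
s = 0.58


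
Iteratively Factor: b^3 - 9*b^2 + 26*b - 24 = (b - 3)*(b^2 - 6*b + 8) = (b - 3)*(b - 2)*(b - 4)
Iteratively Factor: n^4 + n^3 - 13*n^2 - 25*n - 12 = (n + 1)*(n^3 - 13*n - 12) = (n - 4)*(n + 1)*(n^2 + 4*n + 3) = (n - 4)*(n + 1)^2*(n + 3)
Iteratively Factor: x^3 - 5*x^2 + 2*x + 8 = (x - 4)*(x^2 - x - 2) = (x - 4)*(x - 2)*(x + 1)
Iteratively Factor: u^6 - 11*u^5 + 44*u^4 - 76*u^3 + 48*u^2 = (u - 3)*(u^5 - 8*u^4 + 20*u^3 - 16*u^2) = (u - 3)*(u - 2)*(u^4 - 6*u^3 + 8*u^2) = (u - 3)*(u - 2)^2*(u^3 - 4*u^2) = (u - 4)*(u - 3)*(u - 2)^2*(u^2) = u*(u - 4)*(u - 3)*(u - 2)^2*(u)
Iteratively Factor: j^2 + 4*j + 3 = (j + 1)*(j + 3)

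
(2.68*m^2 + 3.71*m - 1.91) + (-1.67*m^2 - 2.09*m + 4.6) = 1.01*m^2 + 1.62*m + 2.69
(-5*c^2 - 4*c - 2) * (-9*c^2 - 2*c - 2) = 45*c^4 + 46*c^3 + 36*c^2 + 12*c + 4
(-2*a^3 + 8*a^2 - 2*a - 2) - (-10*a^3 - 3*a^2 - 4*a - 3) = 8*a^3 + 11*a^2 + 2*a + 1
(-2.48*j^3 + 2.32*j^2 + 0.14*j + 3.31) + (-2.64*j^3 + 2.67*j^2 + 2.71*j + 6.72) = -5.12*j^3 + 4.99*j^2 + 2.85*j + 10.03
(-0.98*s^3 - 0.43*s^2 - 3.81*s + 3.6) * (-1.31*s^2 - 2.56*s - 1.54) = 1.2838*s^5 + 3.0721*s^4 + 7.6011*s^3 + 5.6998*s^2 - 3.3486*s - 5.544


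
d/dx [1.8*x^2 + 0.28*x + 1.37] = 3.6*x + 0.28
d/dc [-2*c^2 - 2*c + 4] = -4*c - 2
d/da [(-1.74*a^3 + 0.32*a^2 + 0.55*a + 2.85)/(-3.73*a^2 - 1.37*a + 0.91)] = (6.4902*a^4 + 4.7676*a^3 - 3.1371*a^2 + 21.8434*a + 4.405)/(13.9129*a^4 + 10.2202*a^3 - 4.9117*a^2 - 2.4934*a + 0.8281)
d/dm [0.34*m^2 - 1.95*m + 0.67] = 0.68*m - 1.95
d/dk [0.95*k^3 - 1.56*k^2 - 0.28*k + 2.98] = 2.85*k^2 - 3.12*k - 0.28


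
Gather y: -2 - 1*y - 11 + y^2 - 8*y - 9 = y^2 - 9*y - 22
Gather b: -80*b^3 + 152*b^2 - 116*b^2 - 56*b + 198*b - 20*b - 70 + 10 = -80*b^3 + 36*b^2 + 122*b - 60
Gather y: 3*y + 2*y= 5*y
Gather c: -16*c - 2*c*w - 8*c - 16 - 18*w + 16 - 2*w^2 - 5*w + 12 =c*(-2*w - 24) - 2*w^2 - 23*w + 12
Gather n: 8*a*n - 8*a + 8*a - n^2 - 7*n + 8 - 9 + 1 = -n^2 + n*(8*a - 7)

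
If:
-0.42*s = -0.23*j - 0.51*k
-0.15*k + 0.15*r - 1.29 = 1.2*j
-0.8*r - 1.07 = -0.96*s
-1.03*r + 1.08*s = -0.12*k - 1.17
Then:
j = 0.86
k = 35.63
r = 51.15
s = 43.74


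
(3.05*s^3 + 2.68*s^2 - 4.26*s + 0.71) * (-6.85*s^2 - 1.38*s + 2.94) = -20.8925*s^5 - 22.567*s^4 + 34.4496*s^3 + 8.8945*s^2 - 13.5042*s + 2.0874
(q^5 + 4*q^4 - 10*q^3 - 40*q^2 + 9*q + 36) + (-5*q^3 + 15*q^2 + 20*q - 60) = q^5 + 4*q^4 - 15*q^3 - 25*q^2 + 29*q - 24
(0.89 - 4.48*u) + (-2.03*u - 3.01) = -6.51*u - 2.12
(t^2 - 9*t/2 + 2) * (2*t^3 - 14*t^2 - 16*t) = 2*t^5 - 23*t^4 + 51*t^3 + 44*t^2 - 32*t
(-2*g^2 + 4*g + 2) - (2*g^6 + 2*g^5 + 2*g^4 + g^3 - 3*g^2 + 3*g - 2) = -2*g^6 - 2*g^5 - 2*g^4 - g^3 + g^2 + g + 4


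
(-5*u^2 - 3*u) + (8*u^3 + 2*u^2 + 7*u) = 8*u^3 - 3*u^2 + 4*u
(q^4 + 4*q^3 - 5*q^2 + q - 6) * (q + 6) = q^5 + 10*q^4 + 19*q^3 - 29*q^2 - 36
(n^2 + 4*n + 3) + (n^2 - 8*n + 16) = 2*n^2 - 4*n + 19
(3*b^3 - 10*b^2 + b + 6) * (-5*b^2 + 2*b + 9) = -15*b^5 + 56*b^4 + 2*b^3 - 118*b^2 + 21*b + 54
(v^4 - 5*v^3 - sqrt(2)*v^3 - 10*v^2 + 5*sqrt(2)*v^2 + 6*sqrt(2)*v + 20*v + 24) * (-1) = -v^4 + sqrt(2)*v^3 + 5*v^3 - 5*sqrt(2)*v^2 + 10*v^2 - 20*v - 6*sqrt(2)*v - 24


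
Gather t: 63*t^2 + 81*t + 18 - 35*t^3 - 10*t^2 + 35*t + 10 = -35*t^3 + 53*t^2 + 116*t + 28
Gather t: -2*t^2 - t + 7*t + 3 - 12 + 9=-2*t^2 + 6*t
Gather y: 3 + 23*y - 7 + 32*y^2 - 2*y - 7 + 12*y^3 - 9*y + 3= 12*y^3 + 32*y^2 + 12*y - 8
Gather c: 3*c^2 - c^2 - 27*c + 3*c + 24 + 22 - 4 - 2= 2*c^2 - 24*c + 40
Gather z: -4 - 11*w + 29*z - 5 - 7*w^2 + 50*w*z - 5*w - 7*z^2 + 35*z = -7*w^2 - 16*w - 7*z^2 + z*(50*w + 64) - 9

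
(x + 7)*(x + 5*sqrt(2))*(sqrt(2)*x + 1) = sqrt(2)*x^3 + 7*sqrt(2)*x^2 + 11*x^2 + 5*sqrt(2)*x + 77*x + 35*sqrt(2)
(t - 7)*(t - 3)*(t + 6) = t^3 - 4*t^2 - 39*t + 126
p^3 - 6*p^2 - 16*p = p*(p - 8)*(p + 2)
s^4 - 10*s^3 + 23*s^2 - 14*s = s*(s - 7)*(s - 2)*(s - 1)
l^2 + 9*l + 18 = (l + 3)*(l + 6)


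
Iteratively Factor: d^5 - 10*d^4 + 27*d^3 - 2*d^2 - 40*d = (d - 2)*(d^4 - 8*d^3 + 11*d^2 + 20*d) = (d - 5)*(d - 2)*(d^3 - 3*d^2 - 4*d) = (d - 5)*(d - 2)*(d + 1)*(d^2 - 4*d) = d*(d - 5)*(d - 2)*(d + 1)*(d - 4)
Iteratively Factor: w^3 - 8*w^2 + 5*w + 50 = (w + 2)*(w^2 - 10*w + 25) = (w - 5)*(w + 2)*(w - 5)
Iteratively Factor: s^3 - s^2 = (s)*(s^2 - s) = s^2*(s - 1)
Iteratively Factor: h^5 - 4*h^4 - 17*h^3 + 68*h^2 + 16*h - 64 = (h - 4)*(h^4 - 17*h^2 + 16) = (h - 4)^2*(h^3 + 4*h^2 - h - 4) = (h - 4)^2*(h - 1)*(h^2 + 5*h + 4) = (h - 4)^2*(h - 1)*(h + 1)*(h + 4)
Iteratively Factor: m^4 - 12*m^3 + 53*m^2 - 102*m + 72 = (m - 4)*(m^3 - 8*m^2 + 21*m - 18) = (m - 4)*(m - 3)*(m^2 - 5*m + 6) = (m - 4)*(m - 3)*(m - 2)*(m - 3)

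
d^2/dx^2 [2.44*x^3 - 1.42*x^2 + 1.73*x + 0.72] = 14.64*x - 2.84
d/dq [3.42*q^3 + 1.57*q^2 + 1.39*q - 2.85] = 10.26*q^2 + 3.14*q + 1.39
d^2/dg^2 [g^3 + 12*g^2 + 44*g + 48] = 6*g + 24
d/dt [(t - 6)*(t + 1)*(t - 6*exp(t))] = -6*t^2*exp(t) + 3*t^2 + 18*t*exp(t) - 10*t + 66*exp(t) - 6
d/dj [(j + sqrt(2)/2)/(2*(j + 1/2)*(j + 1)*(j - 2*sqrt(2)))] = ((j + 1)*(j - 2*sqrt(2))*(2*j + 1) - (j + 1)*(j - 2*sqrt(2))*(2*j + sqrt(2)) - (j + 1)*(2*j + 1)*(2*j + sqrt(2))/2 - (j - 2*sqrt(2))*(2*j + 1)*(2*j + sqrt(2))/2)/((j + 1)^2*(j - 2*sqrt(2))^2*(2*j + 1)^2)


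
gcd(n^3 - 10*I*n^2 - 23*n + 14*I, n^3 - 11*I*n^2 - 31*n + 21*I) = n^2 - 8*I*n - 7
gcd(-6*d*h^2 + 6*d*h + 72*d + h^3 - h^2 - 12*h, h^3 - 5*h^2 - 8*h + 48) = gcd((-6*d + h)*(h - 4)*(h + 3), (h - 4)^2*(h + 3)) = h^2 - h - 12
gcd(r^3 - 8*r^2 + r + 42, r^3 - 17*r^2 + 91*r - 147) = r^2 - 10*r + 21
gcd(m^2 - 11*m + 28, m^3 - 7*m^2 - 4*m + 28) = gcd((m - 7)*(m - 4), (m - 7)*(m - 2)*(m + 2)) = m - 7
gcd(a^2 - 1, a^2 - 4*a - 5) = a + 1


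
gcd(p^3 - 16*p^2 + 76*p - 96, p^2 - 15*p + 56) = p - 8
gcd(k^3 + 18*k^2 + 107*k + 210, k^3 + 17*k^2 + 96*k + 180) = k^2 + 11*k + 30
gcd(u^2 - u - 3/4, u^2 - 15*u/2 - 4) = u + 1/2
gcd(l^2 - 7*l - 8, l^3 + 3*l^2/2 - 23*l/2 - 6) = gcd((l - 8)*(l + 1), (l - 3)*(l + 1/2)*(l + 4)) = 1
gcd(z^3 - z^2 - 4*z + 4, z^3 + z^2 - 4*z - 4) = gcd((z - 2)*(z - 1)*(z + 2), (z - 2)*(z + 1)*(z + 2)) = z^2 - 4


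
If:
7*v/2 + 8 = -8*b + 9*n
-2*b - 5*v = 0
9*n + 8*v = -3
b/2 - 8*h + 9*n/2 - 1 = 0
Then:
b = -55/17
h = -79/68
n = -227/153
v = 22/17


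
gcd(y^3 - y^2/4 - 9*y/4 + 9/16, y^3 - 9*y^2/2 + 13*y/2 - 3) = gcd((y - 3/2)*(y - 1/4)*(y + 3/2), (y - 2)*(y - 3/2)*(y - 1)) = y - 3/2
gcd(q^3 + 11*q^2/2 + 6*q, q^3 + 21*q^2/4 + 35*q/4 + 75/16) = q + 3/2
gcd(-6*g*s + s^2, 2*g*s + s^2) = s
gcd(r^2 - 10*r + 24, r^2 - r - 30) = r - 6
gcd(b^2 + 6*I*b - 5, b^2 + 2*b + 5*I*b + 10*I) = b + 5*I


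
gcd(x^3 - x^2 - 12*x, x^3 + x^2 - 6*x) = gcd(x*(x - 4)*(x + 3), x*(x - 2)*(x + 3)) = x^2 + 3*x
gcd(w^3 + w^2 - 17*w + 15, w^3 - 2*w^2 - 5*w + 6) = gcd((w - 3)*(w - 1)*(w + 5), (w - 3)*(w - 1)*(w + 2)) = w^2 - 4*w + 3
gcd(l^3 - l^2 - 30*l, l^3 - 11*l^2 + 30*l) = l^2 - 6*l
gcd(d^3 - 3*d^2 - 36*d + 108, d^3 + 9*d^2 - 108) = d^2 + 3*d - 18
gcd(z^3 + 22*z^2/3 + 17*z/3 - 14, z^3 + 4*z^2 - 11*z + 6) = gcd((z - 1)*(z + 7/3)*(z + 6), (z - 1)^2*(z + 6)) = z^2 + 5*z - 6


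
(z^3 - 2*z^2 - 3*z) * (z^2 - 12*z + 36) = z^5 - 14*z^4 + 57*z^3 - 36*z^2 - 108*z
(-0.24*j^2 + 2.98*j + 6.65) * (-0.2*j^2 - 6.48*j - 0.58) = 0.048*j^4 + 0.9592*j^3 - 20.5012*j^2 - 44.8204*j - 3.857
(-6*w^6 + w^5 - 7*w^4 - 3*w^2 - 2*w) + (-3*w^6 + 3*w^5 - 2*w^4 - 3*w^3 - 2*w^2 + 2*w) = -9*w^6 + 4*w^5 - 9*w^4 - 3*w^3 - 5*w^2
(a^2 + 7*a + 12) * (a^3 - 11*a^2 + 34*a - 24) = a^5 - 4*a^4 - 31*a^3 + 82*a^2 + 240*a - 288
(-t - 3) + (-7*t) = -8*t - 3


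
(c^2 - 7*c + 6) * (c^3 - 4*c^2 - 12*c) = c^5 - 11*c^4 + 22*c^3 + 60*c^2 - 72*c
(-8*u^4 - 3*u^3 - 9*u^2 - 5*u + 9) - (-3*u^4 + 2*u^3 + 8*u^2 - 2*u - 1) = -5*u^4 - 5*u^3 - 17*u^2 - 3*u + 10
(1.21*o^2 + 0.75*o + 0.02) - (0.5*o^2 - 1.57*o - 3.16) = 0.71*o^2 + 2.32*o + 3.18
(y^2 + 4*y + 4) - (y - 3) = y^2 + 3*y + 7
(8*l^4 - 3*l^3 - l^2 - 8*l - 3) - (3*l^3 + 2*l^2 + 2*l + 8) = 8*l^4 - 6*l^3 - 3*l^2 - 10*l - 11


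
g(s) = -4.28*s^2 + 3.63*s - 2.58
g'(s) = 3.63 - 8.56*s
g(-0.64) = -6.66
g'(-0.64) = 9.11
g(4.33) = -67.11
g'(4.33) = -33.43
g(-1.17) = -12.69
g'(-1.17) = 13.65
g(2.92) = -28.47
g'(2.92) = -21.37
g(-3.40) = -64.40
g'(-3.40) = 32.73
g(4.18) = -62.19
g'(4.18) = -32.15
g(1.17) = -4.19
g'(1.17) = -6.39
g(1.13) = -3.94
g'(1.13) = -6.04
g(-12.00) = -662.46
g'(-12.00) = 106.35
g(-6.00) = -178.44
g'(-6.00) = 54.99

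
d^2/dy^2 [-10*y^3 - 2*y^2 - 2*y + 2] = -60*y - 4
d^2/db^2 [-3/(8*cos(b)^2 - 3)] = 48*(16*sin(b)^4 - 14*sin(b)^2 - 5)/(8*cos(b)^2 - 3)^3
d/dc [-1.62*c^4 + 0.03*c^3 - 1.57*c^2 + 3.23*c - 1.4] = -6.48*c^3 + 0.09*c^2 - 3.14*c + 3.23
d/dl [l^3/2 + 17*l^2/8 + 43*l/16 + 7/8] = 3*l^2/2 + 17*l/4 + 43/16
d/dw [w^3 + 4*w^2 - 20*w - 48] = 3*w^2 + 8*w - 20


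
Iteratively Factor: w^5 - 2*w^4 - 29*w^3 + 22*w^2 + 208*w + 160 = (w + 4)*(w^4 - 6*w^3 - 5*w^2 + 42*w + 40) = (w + 1)*(w + 4)*(w^3 - 7*w^2 + 2*w + 40) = (w - 4)*(w + 1)*(w + 4)*(w^2 - 3*w - 10) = (w - 5)*(w - 4)*(w + 1)*(w + 4)*(w + 2)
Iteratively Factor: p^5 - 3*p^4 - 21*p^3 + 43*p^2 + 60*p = (p + 4)*(p^4 - 7*p^3 + 7*p^2 + 15*p) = p*(p + 4)*(p^3 - 7*p^2 + 7*p + 15) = p*(p + 1)*(p + 4)*(p^2 - 8*p + 15) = p*(p - 5)*(p + 1)*(p + 4)*(p - 3)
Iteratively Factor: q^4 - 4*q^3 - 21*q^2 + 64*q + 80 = (q - 5)*(q^3 + q^2 - 16*q - 16) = (q - 5)*(q - 4)*(q^2 + 5*q + 4) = (q - 5)*(q - 4)*(q + 4)*(q + 1)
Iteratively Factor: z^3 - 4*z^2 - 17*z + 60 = (z - 5)*(z^2 + z - 12) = (z - 5)*(z - 3)*(z + 4)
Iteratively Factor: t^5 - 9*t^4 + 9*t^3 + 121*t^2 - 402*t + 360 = (t - 2)*(t^4 - 7*t^3 - 5*t^2 + 111*t - 180) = (t - 3)*(t - 2)*(t^3 - 4*t^2 - 17*t + 60) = (t - 5)*(t - 3)*(t - 2)*(t^2 + t - 12) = (t - 5)*(t - 3)*(t - 2)*(t + 4)*(t - 3)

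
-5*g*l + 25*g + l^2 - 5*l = (-5*g + l)*(l - 5)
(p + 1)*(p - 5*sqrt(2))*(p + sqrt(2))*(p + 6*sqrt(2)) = p^4 + p^3 + 2*sqrt(2)*p^3 - 58*p^2 + 2*sqrt(2)*p^2 - 60*sqrt(2)*p - 58*p - 60*sqrt(2)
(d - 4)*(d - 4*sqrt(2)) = d^2 - 4*sqrt(2)*d - 4*d + 16*sqrt(2)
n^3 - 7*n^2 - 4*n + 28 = (n - 7)*(n - 2)*(n + 2)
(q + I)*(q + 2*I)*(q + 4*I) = q^3 + 7*I*q^2 - 14*q - 8*I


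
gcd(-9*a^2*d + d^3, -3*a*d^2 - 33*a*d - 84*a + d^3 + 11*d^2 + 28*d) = 3*a - d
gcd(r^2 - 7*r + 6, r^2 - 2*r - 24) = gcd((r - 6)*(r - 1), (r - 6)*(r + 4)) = r - 6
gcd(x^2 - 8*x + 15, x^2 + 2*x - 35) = x - 5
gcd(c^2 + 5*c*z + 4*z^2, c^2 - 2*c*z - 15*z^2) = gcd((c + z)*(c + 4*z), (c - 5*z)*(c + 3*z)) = 1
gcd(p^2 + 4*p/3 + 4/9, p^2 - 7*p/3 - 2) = p + 2/3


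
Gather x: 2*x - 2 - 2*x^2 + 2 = -2*x^2 + 2*x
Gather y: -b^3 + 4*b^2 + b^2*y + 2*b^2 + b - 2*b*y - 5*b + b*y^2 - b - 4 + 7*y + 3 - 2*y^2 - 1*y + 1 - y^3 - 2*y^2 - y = -b^3 + 6*b^2 - 5*b - y^3 + y^2*(b - 4) + y*(b^2 - 2*b + 5)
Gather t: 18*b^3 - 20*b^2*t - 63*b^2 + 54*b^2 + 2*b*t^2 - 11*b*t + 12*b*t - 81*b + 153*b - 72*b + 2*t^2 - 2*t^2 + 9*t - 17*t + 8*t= 18*b^3 - 9*b^2 + 2*b*t^2 + t*(-20*b^2 + b)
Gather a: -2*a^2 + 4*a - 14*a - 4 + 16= -2*a^2 - 10*a + 12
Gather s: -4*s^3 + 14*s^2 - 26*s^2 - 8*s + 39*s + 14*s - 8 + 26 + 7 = -4*s^3 - 12*s^2 + 45*s + 25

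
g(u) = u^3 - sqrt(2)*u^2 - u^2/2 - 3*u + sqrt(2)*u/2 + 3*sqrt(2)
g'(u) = 3*u^2 - 2*sqrt(2)*u - u - 3 + sqrt(2)/2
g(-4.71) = -131.91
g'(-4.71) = 82.29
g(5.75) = 117.88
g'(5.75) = 74.88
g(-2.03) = -7.36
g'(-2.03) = 17.84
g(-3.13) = -38.00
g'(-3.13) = 39.08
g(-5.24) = -180.18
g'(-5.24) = 100.14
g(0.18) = 3.77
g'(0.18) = -2.88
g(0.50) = 2.74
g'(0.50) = -3.46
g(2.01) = 0.02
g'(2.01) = 2.13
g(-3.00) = -33.11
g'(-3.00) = 36.19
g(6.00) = 137.57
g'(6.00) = 82.74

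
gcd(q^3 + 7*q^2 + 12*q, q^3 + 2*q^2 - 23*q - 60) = q^2 + 7*q + 12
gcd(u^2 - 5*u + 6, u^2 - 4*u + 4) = u - 2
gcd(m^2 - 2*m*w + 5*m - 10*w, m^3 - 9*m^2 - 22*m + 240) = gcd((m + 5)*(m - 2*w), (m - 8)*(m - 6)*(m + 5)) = m + 5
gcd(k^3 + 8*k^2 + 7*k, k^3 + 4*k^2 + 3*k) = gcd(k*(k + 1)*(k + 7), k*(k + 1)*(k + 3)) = k^2 + k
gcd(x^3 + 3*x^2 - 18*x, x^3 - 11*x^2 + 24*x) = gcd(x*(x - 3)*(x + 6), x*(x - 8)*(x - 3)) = x^2 - 3*x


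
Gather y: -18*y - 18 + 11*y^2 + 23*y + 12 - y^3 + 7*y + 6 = -y^3 + 11*y^2 + 12*y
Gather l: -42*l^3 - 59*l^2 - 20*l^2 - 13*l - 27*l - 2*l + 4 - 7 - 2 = -42*l^3 - 79*l^2 - 42*l - 5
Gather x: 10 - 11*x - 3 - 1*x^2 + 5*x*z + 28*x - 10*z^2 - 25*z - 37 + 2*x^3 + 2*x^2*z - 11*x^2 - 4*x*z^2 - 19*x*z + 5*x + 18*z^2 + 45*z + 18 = 2*x^3 + x^2*(2*z - 12) + x*(-4*z^2 - 14*z + 22) + 8*z^2 + 20*z - 12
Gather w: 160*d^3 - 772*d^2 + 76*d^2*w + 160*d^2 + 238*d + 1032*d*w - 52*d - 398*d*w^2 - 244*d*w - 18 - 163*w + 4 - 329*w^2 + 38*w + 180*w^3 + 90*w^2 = 160*d^3 - 612*d^2 + 186*d + 180*w^3 + w^2*(-398*d - 239) + w*(76*d^2 + 788*d - 125) - 14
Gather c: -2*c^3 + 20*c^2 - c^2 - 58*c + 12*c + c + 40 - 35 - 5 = -2*c^3 + 19*c^2 - 45*c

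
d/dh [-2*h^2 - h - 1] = -4*h - 1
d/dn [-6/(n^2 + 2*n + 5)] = 12*(n + 1)/(n^2 + 2*n + 5)^2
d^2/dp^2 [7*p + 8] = 0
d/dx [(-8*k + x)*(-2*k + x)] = -10*k + 2*x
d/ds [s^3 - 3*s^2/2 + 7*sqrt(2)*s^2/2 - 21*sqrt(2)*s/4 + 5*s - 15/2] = 3*s^2 - 3*s + 7*sqrt(2)*s - 21*sqrt(2)/4 + 5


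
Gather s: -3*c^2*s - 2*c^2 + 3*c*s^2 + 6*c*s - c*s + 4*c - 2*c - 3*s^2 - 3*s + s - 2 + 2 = -2*c^2 + 2*c + s^2*(3*c - 3) + s*(-3*c^2 + 5*c - 2)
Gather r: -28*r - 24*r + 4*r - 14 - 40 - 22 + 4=-48*r - 72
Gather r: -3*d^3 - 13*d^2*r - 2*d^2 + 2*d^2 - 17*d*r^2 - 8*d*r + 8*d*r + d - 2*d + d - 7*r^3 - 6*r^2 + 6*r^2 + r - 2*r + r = -3*d^3 - 13*d^2*r - 17*d*r^2 - 7*r^3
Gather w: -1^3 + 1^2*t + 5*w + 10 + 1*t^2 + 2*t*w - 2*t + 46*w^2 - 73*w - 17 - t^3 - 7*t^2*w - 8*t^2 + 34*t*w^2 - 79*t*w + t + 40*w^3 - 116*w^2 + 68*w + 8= -t^3 - 7*t^2 + 40*w^3 + w^2*(34*t - 70) + w*(-7*t^2 - 77*t)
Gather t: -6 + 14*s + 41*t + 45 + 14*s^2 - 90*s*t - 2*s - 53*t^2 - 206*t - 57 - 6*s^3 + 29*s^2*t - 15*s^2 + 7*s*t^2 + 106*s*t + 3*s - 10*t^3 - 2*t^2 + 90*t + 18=-6*s^3 - s^2 + 15*s - 10*t^3 + t^2*(7*s - 55) + t*(29*s^2 + 16*s - 75)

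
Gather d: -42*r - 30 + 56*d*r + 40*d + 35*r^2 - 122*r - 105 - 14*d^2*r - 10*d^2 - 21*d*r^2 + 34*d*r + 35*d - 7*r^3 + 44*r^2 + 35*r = d^2*(-14*r - 10) + d*(-21*r^2 + 90*r + 75) - 7*r^3 + 79*r^2 - 129*r - 135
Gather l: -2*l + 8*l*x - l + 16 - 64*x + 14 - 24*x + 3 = l*(8*x - 3) - 88*x + 33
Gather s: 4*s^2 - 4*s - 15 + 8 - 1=4*s^2 - 4*s - 8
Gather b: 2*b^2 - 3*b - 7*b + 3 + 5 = 2*b^2 - 10*b + 8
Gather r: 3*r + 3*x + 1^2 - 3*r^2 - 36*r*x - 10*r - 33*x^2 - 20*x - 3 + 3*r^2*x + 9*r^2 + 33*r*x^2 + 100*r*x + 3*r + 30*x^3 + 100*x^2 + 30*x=r^2*(3*x + 6) + r*(33*x^2 + 64*x - 4) + 30*x^3 + 67*x^2 + 13*x - 2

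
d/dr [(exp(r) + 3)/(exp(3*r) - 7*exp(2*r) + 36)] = (-(exp(r) + 3)*(3*exp(r) - 14)*exp(r) + exp(3*r) - 7*exp(2*r) + 36)*exp(r)/(exp(3*r) - 7*exp(2*r) + 36)^2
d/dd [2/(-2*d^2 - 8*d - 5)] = 8*(d + 2)/(2*d^2 + 8*d + 5)^2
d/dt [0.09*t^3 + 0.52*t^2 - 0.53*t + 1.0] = 0.27*t^2 + 1.04*t - 0.53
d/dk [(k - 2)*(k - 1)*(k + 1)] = 3*k^2 - 4*k - 1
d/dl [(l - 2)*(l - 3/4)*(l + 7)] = 3*l^2 + 17*l/2 - 71/4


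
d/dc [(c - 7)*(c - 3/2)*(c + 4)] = 3*c^2 - 9*c - 47/2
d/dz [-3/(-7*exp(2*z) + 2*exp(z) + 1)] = (6 - 42*exp(z))*exp(z)/(-7*exp(2*z) + 2*exp(z) + 1)^2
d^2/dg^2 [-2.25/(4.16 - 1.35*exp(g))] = (4.100625*exp(g) + 12.636)*exp(g)/(1.35*exp(g) - 4.16)^3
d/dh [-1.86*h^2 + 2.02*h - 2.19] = 2.02 - 3.72*h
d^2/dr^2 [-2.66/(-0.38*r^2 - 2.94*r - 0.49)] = (-0.768208*r^2 - 5.943504*r + 2.66*(0.76*r + 2.94)*(1.52*r + 5.88) - 0.990584)/(0.38*r^2 + 2.94*r + 0.49)^3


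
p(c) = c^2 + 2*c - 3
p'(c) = 2*c + 2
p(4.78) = 29.41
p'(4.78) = 11.56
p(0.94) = -0.24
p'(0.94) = 3.88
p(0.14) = -2.70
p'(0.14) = 2.28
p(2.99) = 11.92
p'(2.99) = 7.98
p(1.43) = 1.90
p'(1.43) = 4.86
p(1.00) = 0.00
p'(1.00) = 4.00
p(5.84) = 42.79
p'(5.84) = 13.68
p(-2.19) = -2.58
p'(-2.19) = -2.38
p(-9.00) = 60.00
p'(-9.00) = -16.00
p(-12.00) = 117.00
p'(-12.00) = -22.00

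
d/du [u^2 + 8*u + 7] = 2*u + 8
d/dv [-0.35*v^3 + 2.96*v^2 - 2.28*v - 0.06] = -1.05*v^2 + 5.92*v - 2.28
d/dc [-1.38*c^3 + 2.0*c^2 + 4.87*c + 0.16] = -4.14*c^2 + 4.0*c + 4.87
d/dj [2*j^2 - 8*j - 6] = 4*j - 8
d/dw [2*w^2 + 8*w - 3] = 4*w + 8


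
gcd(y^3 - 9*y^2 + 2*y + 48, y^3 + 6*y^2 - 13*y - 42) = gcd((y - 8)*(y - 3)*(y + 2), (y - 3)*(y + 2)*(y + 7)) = y^2 - y - 6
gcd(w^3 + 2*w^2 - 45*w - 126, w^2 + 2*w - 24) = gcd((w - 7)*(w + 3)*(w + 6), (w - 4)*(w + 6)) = w + 6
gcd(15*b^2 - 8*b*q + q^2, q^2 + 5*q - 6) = 1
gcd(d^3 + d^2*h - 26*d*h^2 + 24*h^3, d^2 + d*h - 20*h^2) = d - 4*h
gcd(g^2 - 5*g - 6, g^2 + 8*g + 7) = g + 1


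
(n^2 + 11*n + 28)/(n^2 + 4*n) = (n + 7)/n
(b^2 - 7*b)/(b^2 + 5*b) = (b - 7)/(b + 5)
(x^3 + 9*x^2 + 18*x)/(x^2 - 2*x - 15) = x*(x + 6)/(x - 5)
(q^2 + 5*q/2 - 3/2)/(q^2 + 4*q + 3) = (q - 1/2)/(q + 1)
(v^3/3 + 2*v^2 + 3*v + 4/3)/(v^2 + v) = (v^2 + 5*v + 4)/(3*v)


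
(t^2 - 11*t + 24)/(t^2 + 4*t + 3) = (t^2 - 11*t + 24)/(t^2 + 4*t + 3)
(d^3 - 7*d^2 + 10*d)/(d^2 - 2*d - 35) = d*(-d^2 + 7*d - 10)/(-d^2 + 2*d + 35)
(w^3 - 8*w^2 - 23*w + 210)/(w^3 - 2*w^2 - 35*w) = (w - 6)/w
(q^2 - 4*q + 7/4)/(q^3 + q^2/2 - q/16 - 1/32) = 8*(4*q^2 - 16*q + 7)/(32*q^3 + 16*q^2 - 2*q - 1)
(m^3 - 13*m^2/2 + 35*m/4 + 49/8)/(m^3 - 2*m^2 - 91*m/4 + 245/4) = (m + 1/2)/(m + 5)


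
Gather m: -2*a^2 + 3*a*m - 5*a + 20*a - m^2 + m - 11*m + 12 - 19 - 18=-2*a^2 + 15*a - m^2 + m*(3*a - 10) - 25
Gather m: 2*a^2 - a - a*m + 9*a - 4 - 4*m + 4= 2*a^2 + 8*a + m*(-a - 4)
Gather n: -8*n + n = -7*n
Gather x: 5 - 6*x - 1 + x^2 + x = x^2 - 5*x + 4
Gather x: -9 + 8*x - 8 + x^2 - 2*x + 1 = x^2 + 6*x - 16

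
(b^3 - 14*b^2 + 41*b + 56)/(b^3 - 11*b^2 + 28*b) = (b^2 - 7*b - 8)/(b*(b - 4))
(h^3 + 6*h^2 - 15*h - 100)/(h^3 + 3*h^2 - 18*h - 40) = (h + 5)/(h + 2)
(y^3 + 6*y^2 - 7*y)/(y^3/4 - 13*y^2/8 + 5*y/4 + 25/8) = 8*y*(y^2 + 6*y - 7)/(2*y^3 - 13*y^2 + 10*y + 25)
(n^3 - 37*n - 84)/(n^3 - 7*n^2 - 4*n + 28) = (n^2 + 7*n + 12)/(n^2 - 4)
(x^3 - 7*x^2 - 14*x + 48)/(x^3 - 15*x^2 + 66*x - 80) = (x + 3)/(x - 5)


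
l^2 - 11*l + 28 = (l - 7)*(l - 4)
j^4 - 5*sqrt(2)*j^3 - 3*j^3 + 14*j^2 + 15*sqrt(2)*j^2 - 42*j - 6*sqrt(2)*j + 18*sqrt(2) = (j - 3)*(j - 3*sqrt(2))*(j - sqrt(2))^2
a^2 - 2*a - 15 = (a - 5)*(a + 3)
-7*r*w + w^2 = w*(-7*r + w)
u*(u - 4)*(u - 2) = u^3 - 6*u^2 + 8*u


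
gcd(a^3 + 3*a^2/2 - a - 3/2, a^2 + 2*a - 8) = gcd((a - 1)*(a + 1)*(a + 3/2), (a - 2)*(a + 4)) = 1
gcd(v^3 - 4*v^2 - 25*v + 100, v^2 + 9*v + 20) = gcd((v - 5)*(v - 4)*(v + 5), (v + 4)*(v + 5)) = v + 5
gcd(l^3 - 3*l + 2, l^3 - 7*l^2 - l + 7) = l - 1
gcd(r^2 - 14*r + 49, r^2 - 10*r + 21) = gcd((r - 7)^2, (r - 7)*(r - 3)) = r - 7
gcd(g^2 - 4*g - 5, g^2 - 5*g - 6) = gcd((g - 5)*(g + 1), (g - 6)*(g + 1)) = g + 1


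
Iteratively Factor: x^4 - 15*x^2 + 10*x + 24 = (x - 2)*(x^3 + 2*x^2 - 11*x - 12) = (x - 2)*(x + 4)*(x^2 - 2*x - 3) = (x - 3)*(x - 2)*(x + 4)*(x + 1)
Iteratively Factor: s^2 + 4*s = (s)*(s + 4)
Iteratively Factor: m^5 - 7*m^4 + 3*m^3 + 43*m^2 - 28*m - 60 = (m + 2)*(m^4 - 9*m^3 + 21*m^2 + m - 30) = (m - 3)*(m + 2)*(m^3 - 6*m^2 + 3*m + 10) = (m - 3)*(m + 1)*(m + 2)*(m^2 - 7*m + 10) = (m - 5)*(m - 3)*(m + 1)*(m + 2)*(m - 2)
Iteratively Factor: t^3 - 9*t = (t)*(t^2 - 9) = t*(t - 3)*(t + 3)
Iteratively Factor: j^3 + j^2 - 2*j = (j - 1)*(j^2 + 2*j) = j*(j - 1)*(j + 2)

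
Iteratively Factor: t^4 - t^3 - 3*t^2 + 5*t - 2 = (t + 2)*(t^3 - 3*t^2 + 3*t - 1) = (t - 1)*(t + 2)*(t^2 - 2*t + 1) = (t - 1)^2*(t + 2)*(t - 1)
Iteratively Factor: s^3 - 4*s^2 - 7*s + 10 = (s - 5)*(s^2 + s - 2) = (s - 5)*(s - 1)*(s + 2)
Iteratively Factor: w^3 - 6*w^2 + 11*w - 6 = (w - 3)*(w^2 - 3*w + 2) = (w - 3)*(w - 2)*(w - 1)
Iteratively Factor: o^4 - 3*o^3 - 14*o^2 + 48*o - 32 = (o + 4)*(o^3 - 7*o^2 + 14*o - 8) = (o - 4)*(o + 4)*(o^2 - 3*o + 2) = (o - 4)*(o - 2)*(o + 4)*(o - 1)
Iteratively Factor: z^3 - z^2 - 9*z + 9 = (z + 3)*(z^2 - 4*z + 3) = (z - 1)*(z + 3)*(z - 3)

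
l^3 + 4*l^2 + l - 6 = (l - 1)*(l + 2)*(l + 3)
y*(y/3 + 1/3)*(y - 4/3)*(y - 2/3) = y^4/3 - y^3/3 - 10*y^2/27 + 8*y/27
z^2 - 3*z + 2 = (z - 2)*(z - 1)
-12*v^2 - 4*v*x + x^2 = (-6*v + x)*(2*v + x)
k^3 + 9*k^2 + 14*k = k*(k + 2)*(k + 7)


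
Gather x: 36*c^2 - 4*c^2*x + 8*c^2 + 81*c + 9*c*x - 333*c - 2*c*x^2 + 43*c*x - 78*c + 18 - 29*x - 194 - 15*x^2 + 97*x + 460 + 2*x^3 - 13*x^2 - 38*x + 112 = 44*c^2 - 330*c + 2*x^3 + x^2*(-2*c - 28) + x*(-4*c^2 + 52*c + 30) + 396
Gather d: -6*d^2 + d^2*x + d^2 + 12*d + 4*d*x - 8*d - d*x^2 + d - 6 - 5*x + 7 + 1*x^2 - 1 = d^2*(x - 5) + d*(-x^2 + 4*x + 5) + x^2 - 5*x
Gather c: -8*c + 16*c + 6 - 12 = 8*c - 6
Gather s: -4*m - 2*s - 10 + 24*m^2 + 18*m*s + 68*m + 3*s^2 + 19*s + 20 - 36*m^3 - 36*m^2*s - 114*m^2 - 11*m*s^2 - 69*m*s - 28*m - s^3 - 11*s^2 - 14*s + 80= -36*m^3 - 90*m^2 + 36*m - s^3 + s^2*(-11*m - 8) + s*(-36*m^2 - 51*m + 3) + 90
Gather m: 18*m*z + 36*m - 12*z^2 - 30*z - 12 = m*(18*z + 36) - 12*z^2 - 30*z - 12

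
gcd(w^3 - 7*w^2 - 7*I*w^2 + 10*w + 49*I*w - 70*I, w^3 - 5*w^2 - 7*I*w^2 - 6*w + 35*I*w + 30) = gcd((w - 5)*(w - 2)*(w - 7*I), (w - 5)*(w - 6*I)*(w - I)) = w - 5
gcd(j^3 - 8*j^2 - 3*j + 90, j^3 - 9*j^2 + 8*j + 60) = j^2 - 11*j + 30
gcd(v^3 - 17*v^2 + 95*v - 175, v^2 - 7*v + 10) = v - 5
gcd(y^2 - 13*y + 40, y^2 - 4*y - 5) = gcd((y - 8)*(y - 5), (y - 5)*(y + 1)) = y - 5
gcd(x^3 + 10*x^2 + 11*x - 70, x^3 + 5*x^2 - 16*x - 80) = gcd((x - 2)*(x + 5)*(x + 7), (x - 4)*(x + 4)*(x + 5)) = x + 5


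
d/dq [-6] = 0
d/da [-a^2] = -2*a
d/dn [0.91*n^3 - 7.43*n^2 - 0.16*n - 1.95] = 2.73*n^2 - 14.86*n - 0.16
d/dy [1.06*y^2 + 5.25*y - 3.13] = 2.12*y + 5.25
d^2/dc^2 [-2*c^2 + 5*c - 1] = -4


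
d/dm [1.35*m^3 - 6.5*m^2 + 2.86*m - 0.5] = 4.05*m^2 - 13.0*m + 2.86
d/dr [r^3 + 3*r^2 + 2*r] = 3*r^2 + 6*r + 2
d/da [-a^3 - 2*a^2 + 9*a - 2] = -3*a^2 - 4*a + 9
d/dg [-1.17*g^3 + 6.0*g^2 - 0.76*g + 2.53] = -3.51*g^2 + 12.0*g - 0.76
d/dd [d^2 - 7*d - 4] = 2*d - 7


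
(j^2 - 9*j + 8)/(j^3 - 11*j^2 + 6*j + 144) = (j - 1)/(j^2 - 3*j - 18)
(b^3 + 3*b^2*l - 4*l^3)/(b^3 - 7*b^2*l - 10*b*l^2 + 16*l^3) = (b + 2*l)/(b - 8*l)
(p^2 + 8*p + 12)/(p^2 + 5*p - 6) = (p + 2)/(p - 1)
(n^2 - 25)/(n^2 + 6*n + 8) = (n^2 - 25)/(n^2 + 6*n + 8)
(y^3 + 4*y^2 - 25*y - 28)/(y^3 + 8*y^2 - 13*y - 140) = (y + 1)/(y + 5)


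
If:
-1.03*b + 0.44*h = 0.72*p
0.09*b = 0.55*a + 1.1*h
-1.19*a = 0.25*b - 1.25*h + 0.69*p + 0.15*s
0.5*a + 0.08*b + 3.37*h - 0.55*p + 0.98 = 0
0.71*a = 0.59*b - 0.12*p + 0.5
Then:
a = 10.35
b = 8.56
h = -4.48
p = -14.98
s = -64.76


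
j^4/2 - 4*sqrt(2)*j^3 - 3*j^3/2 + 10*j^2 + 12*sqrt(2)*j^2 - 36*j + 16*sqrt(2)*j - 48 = (j/2 + 1/2)*(j - 4)*(j - 6*sqrt(2))*(j - 2*sqrt(2))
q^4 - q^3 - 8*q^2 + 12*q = q*(q - 2)^2*(q + 3)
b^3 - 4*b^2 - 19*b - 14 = (b - 7)*(b + 1)*(b + 2)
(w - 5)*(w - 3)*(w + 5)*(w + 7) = w^4 + 4*w^3 - 46*w^2 - 100*w + 525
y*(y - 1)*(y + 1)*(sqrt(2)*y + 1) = sqrt(2)*y^4 + y^3 - sqrt(2)*y^2 - y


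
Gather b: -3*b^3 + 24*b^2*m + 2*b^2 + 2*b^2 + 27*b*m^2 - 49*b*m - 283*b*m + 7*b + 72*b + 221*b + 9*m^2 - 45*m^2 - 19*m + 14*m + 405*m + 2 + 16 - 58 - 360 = -3*b^3 + b^2*(24*m + 4) + b*(27*m^2 - 332*m + 300) - 36*m^2 + 400*m - 400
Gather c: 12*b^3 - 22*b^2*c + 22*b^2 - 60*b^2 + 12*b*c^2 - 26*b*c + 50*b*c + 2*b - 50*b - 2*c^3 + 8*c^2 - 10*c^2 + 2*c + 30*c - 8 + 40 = 12*b^3 - 38*b^2 - 48*b - 2*c^3 + c^2*(12*b - 2) + c*(-22*b^2 + 24*b + 32) + 32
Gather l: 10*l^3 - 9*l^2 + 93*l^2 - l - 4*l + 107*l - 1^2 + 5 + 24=10*l^3 + 84*l^2 + 102*l + 28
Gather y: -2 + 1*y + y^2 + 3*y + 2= y^2 + 4*y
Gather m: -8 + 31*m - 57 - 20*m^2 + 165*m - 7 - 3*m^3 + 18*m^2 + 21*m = -3*m^3 - 2*m^2 + 217*m - 72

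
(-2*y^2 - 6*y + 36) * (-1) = 2*y^2 + 6*y - 36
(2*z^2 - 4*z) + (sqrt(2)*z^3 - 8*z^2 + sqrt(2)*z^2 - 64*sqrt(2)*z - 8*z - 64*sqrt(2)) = sqrt(2)*z^3 - 6*z^2 + sqrt(2)*z^2 - 64*sqrt(2)*z - 12*z - 64*sqrt(2)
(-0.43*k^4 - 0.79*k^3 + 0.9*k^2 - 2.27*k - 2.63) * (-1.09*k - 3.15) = 0.4687*k^5 + 2.2156*k^4 + 1.5075*k^3 - 0.3607*k^2 + 10.0172*k + 8.2845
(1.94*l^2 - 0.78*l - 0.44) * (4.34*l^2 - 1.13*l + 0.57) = 8.4196*l^4 - 5.5774*l^3 + 0.0775999999999999*l^2 + 0.0526*l - 0.2508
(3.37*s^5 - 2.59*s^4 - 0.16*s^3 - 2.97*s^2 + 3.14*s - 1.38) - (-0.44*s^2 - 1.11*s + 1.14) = 3.37*s^5 - 2.59*s^4 - 0.16*s^3 - 2.53*s^2 + 4.25*s - 2.52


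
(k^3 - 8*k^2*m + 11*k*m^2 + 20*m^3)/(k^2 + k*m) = k - 9*m + 20*m^2/k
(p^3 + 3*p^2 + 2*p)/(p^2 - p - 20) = p*(p^2 + 3*p + 2)/(p^2 - p - 20)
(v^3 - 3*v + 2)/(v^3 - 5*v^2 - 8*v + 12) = (v - 1)/(v - 6)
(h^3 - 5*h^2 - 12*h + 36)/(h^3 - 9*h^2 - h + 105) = (h^2 - 8*h + 12)/(h^2 - 12*h + 35)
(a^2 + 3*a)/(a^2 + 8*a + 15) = a/(a + 5)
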